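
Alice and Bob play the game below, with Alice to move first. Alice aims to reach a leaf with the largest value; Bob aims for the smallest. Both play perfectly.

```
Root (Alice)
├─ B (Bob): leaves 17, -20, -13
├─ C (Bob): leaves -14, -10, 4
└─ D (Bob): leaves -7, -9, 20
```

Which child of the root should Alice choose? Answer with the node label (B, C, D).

B (Bob): min(17, -20, -13) = -20
C (Bob): min(-14, -10, 4) = -14
D (Bob): min(-7, -9, 20) = -9
Root (Alice): max(-20, -14, -9) = -9
Alice picks the child with the highest value: D (value -9).

D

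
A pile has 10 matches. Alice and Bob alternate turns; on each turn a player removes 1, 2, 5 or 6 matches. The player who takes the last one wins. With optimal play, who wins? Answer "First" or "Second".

Second

Mark each pile size as W (mover wins) or L (mover loses):
i:   0  1  2  3  4  5  6  7  8  9 10
     L  W  W  L  W  W  W  L  W  W  L
Position 10 is L, so the second player wins.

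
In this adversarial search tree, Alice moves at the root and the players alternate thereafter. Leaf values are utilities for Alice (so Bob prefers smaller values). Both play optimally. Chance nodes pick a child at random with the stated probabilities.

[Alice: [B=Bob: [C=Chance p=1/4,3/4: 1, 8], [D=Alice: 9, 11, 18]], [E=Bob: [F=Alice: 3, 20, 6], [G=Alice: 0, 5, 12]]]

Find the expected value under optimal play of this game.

12

C (Chance): 1/4·1 + 3/4·8 = 6.25
D (Alice): max(9, 11, 18) = 18
B (Bob): min(6.25, 18) = 6.25
F (Alice): max(3, 20, 6) = 20
G (Alice): max(0, 5, 12) = 12
E (Bob): min(20, 12) = 12
Root (Alice): max(6.25, 12) = 12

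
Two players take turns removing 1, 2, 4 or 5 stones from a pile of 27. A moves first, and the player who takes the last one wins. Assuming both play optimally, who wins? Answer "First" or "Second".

Second

Compute winning (W) and losing (L) positions by backward induction:
i:   0  1  2  3  4  5  6  7  8  9 10 11 12 13 14 15 16 17 18 19 20 21 22 23 24 25 26 27
     L  W  W  L  W  W  L  W  W  L  W  W  L  W  W  L  W  W  L  W  W  L  W  W  L  W  W  L
Position 27 is L, so the second player wins.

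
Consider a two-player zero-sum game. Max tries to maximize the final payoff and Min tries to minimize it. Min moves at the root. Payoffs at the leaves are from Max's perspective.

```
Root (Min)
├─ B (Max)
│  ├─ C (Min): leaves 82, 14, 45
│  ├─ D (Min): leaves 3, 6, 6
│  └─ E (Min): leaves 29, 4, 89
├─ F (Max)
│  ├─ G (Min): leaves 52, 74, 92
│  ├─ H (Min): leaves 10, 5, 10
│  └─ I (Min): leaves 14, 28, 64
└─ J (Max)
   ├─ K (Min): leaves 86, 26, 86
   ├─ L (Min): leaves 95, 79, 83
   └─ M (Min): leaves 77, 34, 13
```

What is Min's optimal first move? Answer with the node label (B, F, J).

B

C (Min): min(82, 14, 45) = 14
D (Min): min(3, 6, 6) = 3
E (Min): min(29, 4, 89) = 4
B (Max): max(14, 3, 4) = 14
G (Min): min(52, 74, 92) = 52
H (Min): min(10, 5, 10) = 5
I (Min): min(14, 28, 64) = 14
F (Max): max(52, 5, 14) = 52
K (Min): min(86, 26, 86) = 26
L (Min): min(95, 79, 83) = 79
M (Min): min(77, 34, 13) = 13
J (Max): max(26, 79, 13) = 79
Root (Min): min(14, 52, 79) = 14
Min picks the child with the lowest value: B (value 14).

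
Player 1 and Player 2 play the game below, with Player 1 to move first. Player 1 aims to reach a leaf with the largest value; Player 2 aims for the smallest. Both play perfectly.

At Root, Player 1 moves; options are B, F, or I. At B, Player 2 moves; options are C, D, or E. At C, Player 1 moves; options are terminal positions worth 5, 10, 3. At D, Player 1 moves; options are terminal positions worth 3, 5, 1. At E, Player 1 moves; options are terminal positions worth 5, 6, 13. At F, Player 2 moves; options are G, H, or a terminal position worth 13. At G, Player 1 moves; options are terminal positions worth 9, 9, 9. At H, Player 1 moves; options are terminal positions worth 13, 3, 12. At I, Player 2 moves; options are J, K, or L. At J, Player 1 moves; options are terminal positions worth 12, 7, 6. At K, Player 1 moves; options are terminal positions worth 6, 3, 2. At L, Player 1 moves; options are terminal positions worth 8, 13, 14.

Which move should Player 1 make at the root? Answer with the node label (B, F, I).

F

C (Player 1): max(5, 10, 3) = 10
D (Player 1): max(3, 5, 1) = 5
E (Player 1): max(5, 6, 13) = 13
B (Player 2): min(10, 5, 13) = 5
G (Player 1): max(9, 9, 9) = 9
H (Player 1): max(13, 3, 12) = 13
F (Player 2): min(9, 13, 13) = 9
J (Player 1): max(12, 7, 6) = 12
K (Player 1): max(6, 3, 2) = 6
L (Player 1): max(8, 13, 14) = 14
I (Player 2): min(12, 6, 14) = 6
Root (Player 1): max(5, 9, 6) = 9
Player 1 picks the child with the highest value: F (value 9).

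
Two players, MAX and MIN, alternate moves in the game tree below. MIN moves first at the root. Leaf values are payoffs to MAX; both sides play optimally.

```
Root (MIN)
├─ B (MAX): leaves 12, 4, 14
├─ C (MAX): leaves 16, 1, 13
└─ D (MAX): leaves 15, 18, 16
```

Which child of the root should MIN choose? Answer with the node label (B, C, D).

B

B (MAX): max(12, 4, 14) = 14
C (MAX): max(16, 1, 13) = 16
D (MAX): max(15, 18, 16) = 18
Root (MIN): min(14, 16, 18) = 14
MIN picks the child with the lowest value: B (value 14).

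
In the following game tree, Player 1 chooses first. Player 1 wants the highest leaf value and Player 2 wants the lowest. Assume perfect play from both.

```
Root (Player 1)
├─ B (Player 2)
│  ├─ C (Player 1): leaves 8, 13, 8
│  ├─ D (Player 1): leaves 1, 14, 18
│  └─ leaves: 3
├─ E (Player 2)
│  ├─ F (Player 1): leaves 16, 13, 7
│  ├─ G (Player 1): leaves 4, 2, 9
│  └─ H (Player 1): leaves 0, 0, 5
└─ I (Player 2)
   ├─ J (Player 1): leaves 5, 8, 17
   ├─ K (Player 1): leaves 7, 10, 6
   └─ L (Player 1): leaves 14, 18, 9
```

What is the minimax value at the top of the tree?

C (Player 1): max(8, 13, 8) = 13
D (Player 1): max(1, 14, 18) = 18
B (Player 2): min(13, 18, 3) = 3
F (Player 1): max(16, 13, 7) = 16
G (Player 1): max(4, 2, 9) = 9
H (Player 1): max(0, 0, 5) = 5
E (Player 2): min(16, 9, 5) = 5
J (Player 1): max(5, 8, 17) = 17
K (Player 1): max(7, 10, 6) = 10
L (Player 1): max(14, 18, 9) = 18
I (Player 2): min(17, 10, 18) = 10
Root (Player 1): max(3, 5, 10) = 10

10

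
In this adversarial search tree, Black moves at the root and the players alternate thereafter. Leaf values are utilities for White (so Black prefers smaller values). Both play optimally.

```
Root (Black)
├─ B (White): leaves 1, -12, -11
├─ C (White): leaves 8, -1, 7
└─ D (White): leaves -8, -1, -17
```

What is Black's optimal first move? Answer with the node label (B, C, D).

D

B (White): max(1, -12, -11) = 1
C (White): max(8, -1, 7) = 8
D (White): max(-8, -1, -17) = -1
Root (Black): min(1, 8, -1) = -1
Black picks the child with the lowest value: D (value -1).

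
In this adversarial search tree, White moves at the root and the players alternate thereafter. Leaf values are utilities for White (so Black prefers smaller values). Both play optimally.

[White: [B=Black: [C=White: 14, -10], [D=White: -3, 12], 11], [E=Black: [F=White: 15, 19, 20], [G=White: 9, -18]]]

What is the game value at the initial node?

C (White): max(14, -10) = 14
D (White): max(-3, 12) = 12
B (Black): min(14, 12, 11) = 11
F (White): max(15, 19, 20) = 20
G (White): max(9, -18) = 9
E (Black): min(20, 9) = 9
Root (White): max(11, 9) = 11

11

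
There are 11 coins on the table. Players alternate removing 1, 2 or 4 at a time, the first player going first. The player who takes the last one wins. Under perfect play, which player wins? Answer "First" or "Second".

W/L table (W = player to move can force a win):
i:   0  1  2  3  4  5  6  7  8  9 10 11
     L  W  W  L  W  W  L  W  W  L  W  W
Position 11 is W, so the first player wins.

First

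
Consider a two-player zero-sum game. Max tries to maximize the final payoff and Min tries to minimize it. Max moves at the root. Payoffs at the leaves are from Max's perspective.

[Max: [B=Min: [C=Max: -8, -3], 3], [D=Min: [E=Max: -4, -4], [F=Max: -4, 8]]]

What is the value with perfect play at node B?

C: max(-8, -3) = -3
B: min(-3, 3) = -3

-3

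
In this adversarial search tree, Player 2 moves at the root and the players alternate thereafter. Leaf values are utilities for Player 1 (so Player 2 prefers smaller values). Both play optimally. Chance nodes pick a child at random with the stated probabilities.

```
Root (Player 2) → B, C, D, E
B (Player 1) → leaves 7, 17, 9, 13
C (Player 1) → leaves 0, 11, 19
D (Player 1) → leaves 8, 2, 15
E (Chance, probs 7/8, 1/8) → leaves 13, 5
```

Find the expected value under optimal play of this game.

B (Player 1): max(7, 17, 9, 13) = 17
C (Player 1): max(0, 11, 19) = 19
D (Player 1): max(8, 2, 15) = 15
E (Chance): 7/8·13 + 1/8·5 = 12
Root (Player 2): min(17, 19, 15, 12) = 12

12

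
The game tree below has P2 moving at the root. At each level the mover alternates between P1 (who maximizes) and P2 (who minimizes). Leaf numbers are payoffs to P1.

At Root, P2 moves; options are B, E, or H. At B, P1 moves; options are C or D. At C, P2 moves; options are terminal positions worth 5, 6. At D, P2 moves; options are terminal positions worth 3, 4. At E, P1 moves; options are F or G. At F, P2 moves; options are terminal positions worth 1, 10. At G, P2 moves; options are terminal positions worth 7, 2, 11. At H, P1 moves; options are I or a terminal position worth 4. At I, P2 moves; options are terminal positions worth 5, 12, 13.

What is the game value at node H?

5

I: min(5, 12, 13) = 5
H: max(5, 4) = 5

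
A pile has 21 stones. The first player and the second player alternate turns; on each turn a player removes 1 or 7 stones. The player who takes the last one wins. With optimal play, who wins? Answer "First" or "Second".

W/L table (W = player to move can force a win):
i:   0  1  2  3  4  5  6  7  8  9 10 11 12 13 14 15 16 17 18 19 20 21
     L  W  L  W  L  W  L  W  L  W  L  W  L  W  L  W  L  W  L  W  L  W
Position 21 is W, so the first player wins.

First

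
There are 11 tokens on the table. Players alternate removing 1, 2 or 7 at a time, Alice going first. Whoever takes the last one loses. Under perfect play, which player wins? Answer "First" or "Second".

First

Compute winning (W) and losing (L) positions by backward induction:
i:   0  1  2  3  4  5  6  7  8  9 10 11
     W  L  W  W  L  W  W  L  W  W  L  W
Position 11 is W, so the first player wins.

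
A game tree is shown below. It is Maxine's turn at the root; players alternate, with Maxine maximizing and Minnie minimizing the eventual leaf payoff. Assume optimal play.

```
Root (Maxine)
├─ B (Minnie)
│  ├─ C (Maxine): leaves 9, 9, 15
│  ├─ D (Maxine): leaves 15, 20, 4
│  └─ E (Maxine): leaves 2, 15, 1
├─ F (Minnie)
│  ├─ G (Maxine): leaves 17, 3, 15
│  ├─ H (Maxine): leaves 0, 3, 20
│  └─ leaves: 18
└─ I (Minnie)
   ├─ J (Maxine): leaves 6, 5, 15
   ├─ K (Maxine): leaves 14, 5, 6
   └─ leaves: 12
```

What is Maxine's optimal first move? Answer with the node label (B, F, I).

F

C (Maxine): max(9, 9, 15) = 15
D (Maxine): max(15, 20, 4) = 20
E (Maxine): max(2, 15, 1) = 15
B (Minnie): min(15, 20, 15) = 15
G (Maxine): max(17, 3, 15) = 17
H (Maxine): max(0, 3, 20) = 20
F (Minnie): min(17, 20, 18) = 17
J (Maxine): max(6, 5, 15) = 15
K (Maxine): max(14, 5, 6) = 14
I (Minnie): min(15, 14, 12) = 12
Root (Maxine): max(15, 17, 12) = 17
Maxine picks the child with the highest value: F (value 17).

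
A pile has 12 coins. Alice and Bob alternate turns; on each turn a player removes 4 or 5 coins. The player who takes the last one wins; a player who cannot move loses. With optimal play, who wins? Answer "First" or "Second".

Second

W/L table (W = player to move can force a win):
i:   0  1  2  3  4  5  6  7  8  9 10 11 12
     L  L  L  L  W  W  W  W  W  L  L  L  L
Position 12 is L, so the second player wins.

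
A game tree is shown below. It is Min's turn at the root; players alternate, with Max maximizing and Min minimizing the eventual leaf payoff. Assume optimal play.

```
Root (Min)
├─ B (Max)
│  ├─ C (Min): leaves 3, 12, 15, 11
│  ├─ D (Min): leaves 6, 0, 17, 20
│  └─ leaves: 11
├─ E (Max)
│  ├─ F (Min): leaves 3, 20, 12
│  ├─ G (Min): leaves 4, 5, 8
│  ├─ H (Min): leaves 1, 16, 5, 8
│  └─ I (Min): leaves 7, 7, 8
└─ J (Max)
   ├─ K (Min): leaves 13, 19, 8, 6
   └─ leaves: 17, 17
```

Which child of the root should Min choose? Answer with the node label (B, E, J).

E

C (Min): min(3, 12, 15, 11) = 3
D (Min): min(6, 0, 17, 20) = 0
B (Max): max(3, 0, 11) = 11
F (Min): min(3, 20, 12) = 3
G (Min): min(4, 5, 8) = 4
H (Min): min(1, 16, 5, 8) = 1
I (Min): min(7, 7, 8) = 7
E (Max): max(3, 4, 1, 7) = 7
K (Min): min(13, 19, 8, 6) = 6
J (Max): max(6, 17, 17) = 17
Root (Min): min(11, 7, 17) = 7
Min picks the child with the lowest value: E (value 7).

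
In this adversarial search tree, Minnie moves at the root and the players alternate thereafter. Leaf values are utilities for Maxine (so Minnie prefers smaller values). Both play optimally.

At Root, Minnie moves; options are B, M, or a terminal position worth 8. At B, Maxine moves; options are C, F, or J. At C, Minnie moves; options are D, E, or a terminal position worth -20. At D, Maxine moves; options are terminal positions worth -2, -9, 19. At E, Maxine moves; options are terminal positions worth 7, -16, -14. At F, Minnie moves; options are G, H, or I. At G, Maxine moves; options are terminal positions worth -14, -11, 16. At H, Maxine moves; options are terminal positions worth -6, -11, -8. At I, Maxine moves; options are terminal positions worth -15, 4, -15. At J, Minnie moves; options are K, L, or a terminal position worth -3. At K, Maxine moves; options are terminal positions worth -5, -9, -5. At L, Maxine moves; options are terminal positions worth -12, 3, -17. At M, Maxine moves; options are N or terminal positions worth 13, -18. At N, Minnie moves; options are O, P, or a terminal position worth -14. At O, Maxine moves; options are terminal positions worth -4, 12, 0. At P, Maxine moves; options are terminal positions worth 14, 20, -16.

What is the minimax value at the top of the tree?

-5

D (Maxine): max(-2, -9, 19) = 19
E (Maxine): max(7, -16, -14) = 7
C (Minnie): min(19, 7, -20) = -20
G (Maxine): max(-14, -11, 16) = 16
H (Maxine): max(-6, -11, -8) = -6
I (Maxine): max(-15, 4, -15) = 4
F (Minnie): min(16, -6, 4) = -6
K (Maxine): max(-5, -9, -5) = -5
L (Maxine): max(-12, 3, -17) = 3
J (Minnie): min(-5, 3, -3) = -5
B (Maxine): max(-20, -6, -5) = -5
O (Maxine): max(-4, 12, 0) = 12
P (Maxine): max(14, 20, -16) = 20
N (Minnie): min(12, 20, -14) = -14
M (Maxine): max(-14, 13, -18) = 13
Root (Minnie): min(-5, 13, 8) = -5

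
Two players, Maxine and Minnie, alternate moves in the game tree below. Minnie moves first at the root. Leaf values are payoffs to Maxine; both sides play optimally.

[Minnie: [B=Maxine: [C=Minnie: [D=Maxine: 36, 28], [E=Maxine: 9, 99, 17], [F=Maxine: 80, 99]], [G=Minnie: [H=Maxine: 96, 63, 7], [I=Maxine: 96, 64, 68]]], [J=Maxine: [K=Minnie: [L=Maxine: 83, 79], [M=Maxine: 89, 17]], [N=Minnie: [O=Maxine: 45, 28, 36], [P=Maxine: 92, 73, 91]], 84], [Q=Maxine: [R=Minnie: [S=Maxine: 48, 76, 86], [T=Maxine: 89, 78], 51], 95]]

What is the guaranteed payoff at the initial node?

84

D (Maxine): max(36, 28) = 36
E (Maxine): max(9, 99, 17) = 99
F (Maxine): max(80, 99) = 99
C (Minnie): min(36, 99, 99) = 36
H (Maxine): max(96, 63, 7) = 96
I (Maxine): max(96, 64, 68) = 96
G (Minnie): min(96, 96) = 96
B (Maxine): max(36, 96) = 96
L (Maxine): max(83, 79) = 83
M (Maxine): max(89, 17) = 89
K (Minnie): min(83, 89) = 83
O (Maxine): max(45, 28, 36) = 45
P (Maxine): max(92, 73, 91) = 92
N (Minnie): min(45, 92) = 45
J (Maxine): max(83, 45, 84) = 84
S (Maxine): max(48, 76, 86) = 86
T (Maxine): max(89, 78) = 89
R (Minnie): min(86, 89, 51) = 51
Q (Maxine): max(51, 95) = 95
Root (Minnie): min(96, 84, 95) = 84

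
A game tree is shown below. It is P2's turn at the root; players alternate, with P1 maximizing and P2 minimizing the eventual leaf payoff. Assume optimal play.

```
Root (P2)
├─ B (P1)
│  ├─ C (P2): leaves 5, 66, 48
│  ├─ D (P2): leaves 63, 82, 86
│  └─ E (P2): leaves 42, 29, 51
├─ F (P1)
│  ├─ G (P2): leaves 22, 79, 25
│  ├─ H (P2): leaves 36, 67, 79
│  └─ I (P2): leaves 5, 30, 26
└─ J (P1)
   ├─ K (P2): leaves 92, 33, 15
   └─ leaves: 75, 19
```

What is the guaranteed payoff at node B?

63

C: min(5, 66, 48) = 5
D: min(63, 82, 86) = 63
E: min(42, 29, 51) = 29
B: max(5, 63, 29) = 63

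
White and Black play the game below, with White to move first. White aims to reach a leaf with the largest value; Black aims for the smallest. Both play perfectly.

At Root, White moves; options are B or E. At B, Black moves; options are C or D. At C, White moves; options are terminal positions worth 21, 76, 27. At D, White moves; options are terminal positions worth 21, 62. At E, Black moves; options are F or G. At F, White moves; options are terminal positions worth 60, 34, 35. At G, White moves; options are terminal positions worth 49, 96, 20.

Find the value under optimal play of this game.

62

C (White): max(21, 76, 27) = 76
D (White): max(21, 62) = 62
B (Black): min(76, 62) = 62
F (White): max(60, 34, 35) = 60
G (White): max(49, 96, 20) = 96
E (Black): min(60, 96) = 60
Root (White): max(62, 60) = 62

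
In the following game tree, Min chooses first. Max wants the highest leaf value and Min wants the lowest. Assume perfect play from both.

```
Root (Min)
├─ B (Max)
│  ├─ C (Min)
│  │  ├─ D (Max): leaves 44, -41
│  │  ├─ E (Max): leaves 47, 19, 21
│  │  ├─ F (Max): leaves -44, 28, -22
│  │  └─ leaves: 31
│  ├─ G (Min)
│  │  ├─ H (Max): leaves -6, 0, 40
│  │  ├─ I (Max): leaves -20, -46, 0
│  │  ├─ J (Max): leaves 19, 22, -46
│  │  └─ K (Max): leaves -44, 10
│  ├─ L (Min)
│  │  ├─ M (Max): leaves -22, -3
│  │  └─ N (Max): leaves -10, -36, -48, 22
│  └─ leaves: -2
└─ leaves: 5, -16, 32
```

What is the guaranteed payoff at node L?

M: max(-22, -3) = -3
N: max(-10, -36, -48, 22) = 22
L: min(-3, 22) = -3

-3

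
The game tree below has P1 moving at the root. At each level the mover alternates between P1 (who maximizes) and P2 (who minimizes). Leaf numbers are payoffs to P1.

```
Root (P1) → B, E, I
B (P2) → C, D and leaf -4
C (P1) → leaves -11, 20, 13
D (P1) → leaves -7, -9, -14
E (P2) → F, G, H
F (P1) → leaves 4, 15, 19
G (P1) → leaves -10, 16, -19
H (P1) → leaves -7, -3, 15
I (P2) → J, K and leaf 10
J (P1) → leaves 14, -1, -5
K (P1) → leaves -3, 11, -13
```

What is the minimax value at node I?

J: max(14, -1, -5) = 14
K: max(-3, 11, -13) = 11
I: min(14, 11, 10) = 10

10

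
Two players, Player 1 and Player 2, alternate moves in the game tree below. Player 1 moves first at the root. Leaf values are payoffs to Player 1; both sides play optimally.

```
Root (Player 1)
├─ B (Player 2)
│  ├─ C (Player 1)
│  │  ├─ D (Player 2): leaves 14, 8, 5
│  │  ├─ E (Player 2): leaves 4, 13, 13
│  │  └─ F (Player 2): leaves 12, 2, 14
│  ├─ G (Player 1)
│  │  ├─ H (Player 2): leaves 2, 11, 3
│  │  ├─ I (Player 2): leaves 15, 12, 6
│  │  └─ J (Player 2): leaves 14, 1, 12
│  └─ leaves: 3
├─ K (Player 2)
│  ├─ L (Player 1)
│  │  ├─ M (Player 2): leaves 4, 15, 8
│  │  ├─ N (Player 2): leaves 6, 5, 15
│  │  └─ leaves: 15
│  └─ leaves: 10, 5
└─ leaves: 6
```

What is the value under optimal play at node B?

D: min(14, 8, 5) = 5
E: min(4, 13, 13) = 4
F: min(12, 2, 14) = 2
C: max(5, 4, 2) = 5
H: min(2, 11, 3) = 2
I: min(15, 12, 6) = 6
J: min(14, 1, 12) = 1
G: max(2, 6, 1) = 6
B: min(5, 6, 3) = 3

3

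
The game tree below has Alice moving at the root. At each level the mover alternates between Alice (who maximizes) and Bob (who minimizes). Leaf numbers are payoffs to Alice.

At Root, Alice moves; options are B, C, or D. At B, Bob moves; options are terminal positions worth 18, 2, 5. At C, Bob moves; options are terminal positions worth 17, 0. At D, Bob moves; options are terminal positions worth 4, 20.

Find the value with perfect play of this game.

4

B (Bob): min(18, 2, 5) = 2
C (Bob): min(17, 0) = 0
D (Bob): min(4, 20) = 4
Root (Alice): max(2, 0, 4) = 4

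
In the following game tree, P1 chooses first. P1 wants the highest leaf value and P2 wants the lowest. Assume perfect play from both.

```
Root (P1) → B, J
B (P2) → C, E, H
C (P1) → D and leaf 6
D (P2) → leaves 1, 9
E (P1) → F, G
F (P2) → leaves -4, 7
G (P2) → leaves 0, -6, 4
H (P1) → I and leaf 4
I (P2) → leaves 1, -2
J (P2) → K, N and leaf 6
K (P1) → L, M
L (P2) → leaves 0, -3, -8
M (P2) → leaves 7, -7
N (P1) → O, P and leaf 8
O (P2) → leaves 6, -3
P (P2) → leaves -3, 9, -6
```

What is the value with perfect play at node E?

-4

F: min(-4, 7) = -4
G: min(0, -6, 4) = -6
E: max(-4, -6) = -4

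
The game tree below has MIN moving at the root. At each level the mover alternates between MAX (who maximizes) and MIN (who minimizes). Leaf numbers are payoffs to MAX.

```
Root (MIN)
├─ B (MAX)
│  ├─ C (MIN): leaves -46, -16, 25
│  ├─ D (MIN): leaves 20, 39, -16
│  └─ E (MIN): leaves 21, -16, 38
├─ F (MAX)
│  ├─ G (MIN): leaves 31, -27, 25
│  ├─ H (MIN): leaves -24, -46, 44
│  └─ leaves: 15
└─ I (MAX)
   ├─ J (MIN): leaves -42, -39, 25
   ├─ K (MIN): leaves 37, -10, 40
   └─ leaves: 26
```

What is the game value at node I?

26

J: min(-42, -39, 25) = -42
K: min(37, -10, 40) = -10
I: max(-42, -10, 26) = 26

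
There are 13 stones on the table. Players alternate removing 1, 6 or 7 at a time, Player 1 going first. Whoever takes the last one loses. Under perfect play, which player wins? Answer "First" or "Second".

Positions where the player to move wins (W) vs loses (L):
i:   0  1  2  3  4  5  6  7  8  9 10 11 12 13
     W  L  W  L  W  L  W  W  W  W  W  W  W  L
Position 13 is L, so the second player wins.

Second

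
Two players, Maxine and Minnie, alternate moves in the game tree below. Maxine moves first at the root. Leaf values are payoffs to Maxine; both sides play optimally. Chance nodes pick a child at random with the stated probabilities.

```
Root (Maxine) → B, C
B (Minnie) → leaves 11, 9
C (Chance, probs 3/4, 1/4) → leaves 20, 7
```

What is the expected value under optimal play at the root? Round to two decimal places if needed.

16.75

B (Minnie): min(11, 9) = 9
C (Chance): 3/4·20 + 1/4·7 = 16.75
Root (Maxine): max(9, 16.75) = 16.75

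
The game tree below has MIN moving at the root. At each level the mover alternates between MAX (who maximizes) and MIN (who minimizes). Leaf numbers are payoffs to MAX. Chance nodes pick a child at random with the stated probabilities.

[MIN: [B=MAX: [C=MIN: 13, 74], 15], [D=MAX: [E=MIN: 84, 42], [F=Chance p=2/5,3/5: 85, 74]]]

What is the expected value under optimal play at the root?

C (MIN): min(13, 74) = 13
B (MAX): max(13, 15) = 15
E (MIN): min(84, 42) = 42
F (Chance): 2/5·85 + 3/5·74 = 78.4
D (MAX): max(42, 78.4) = 78.4
Root (MIN): min(15, 78.4) = 15

15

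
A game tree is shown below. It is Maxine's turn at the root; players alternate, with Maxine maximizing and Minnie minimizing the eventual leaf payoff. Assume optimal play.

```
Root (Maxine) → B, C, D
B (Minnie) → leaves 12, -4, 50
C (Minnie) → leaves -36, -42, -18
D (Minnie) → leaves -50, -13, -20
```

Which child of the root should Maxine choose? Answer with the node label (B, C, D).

B

B (Minnie): min(12, -4, 50) = -4
C (Minnie): min(-36, -42, -18) = -42
D (Minnie): min(-50, -13, -20) = -50
Root (Maxine): max(-4, -42, -50) = -4
Maxine picks the child with the highest value: B (value -4).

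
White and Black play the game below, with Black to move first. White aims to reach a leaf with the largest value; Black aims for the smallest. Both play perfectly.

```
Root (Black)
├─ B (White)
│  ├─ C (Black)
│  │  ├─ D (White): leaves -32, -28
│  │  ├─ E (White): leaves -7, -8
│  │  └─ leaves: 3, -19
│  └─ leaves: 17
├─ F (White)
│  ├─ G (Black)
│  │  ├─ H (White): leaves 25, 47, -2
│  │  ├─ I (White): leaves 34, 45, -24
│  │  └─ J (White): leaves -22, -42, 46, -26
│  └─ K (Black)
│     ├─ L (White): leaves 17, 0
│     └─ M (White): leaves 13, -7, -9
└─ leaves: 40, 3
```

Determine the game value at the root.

3

D (White): max(-32, -28) = -28
E (White): max(-7, -8) = -7
C (Black): min(-28, -7, 3, -19) = -28
B (White): max(-28, 17) = 17
H (White): max(25, 47, -2) = 47
I (White): max(34, 45, -24) = 45
J (White): max(-22, -42, 46, -26) = 46
G (Black): min(47, 45, 46) = 45
L (White): max(17, 0) = 17
M (White): max(13, -7, -9) = 13
K (Black): min(17, 13) = 13
F (White): max(45, 13) = 45
Root (Black): min(17, 45, 40, 3) = 3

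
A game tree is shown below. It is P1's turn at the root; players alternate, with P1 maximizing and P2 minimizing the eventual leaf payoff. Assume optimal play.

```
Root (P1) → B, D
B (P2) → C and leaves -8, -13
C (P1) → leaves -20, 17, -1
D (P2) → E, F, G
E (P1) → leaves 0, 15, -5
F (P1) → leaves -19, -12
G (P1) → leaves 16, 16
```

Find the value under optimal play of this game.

-12

C (P1): max(-20, 17, -1) = 17
B (P2): min(17, -8, -13) = -13
E (P1): max(0, 15, -5) = 15
F (P1): max(-19, -12) = -12
G (P1): max(16, 16) = 16
D (P2): min(15, -12, 16) = -12
Root (P1): max(-13, -12) = -12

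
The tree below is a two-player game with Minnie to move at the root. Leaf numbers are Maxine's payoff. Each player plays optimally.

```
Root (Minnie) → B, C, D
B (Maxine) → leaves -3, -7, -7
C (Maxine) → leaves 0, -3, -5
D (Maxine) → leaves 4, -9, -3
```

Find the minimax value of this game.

B (Maxine): max(-3, -7, -7) = -3
C (Maxine): max(0, -3, -5) = 0
D (Maxine): max(4, -9, -3) = 4
Root (Minnie): min(-3, 0, 4) = -3

-3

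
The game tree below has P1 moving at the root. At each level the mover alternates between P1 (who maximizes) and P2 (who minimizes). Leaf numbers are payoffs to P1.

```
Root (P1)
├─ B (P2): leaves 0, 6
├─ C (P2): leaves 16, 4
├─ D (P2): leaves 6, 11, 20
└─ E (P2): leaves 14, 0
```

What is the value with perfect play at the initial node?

B (P2): min(0, 6) = 0
C (P2): min(16, 4) = 4
D (P2): min(6, 11, 20) = 6
E (P2): min(14, 0) = 0
Root (P1): max(0, 4, 6, 0) = 6

6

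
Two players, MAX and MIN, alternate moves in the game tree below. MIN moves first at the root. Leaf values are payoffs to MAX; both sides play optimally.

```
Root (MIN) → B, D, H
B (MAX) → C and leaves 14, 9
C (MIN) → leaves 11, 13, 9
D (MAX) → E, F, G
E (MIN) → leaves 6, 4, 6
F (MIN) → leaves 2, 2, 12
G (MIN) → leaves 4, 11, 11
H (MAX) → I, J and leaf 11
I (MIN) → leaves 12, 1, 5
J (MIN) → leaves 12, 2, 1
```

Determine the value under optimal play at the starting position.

4

C (MIN): min(11, 13, 9) = 9
B (MAX): max(9, 14, 9) = 14
E (MIN): min(6, 4, 6) = 4
F (MIN): min(2, 2, 12) = 2
G (MIN): min(4, 11, 11) = 4
D (MAX): max(4, 2, 4) = 4
I (MIN): min(12, 1, 5) = 1
J (MIN): min(12, 2, 1) = 1
H (MAX): max(1, 1, 11) = 11
Root (MIN): min(14, 4, 11) = 4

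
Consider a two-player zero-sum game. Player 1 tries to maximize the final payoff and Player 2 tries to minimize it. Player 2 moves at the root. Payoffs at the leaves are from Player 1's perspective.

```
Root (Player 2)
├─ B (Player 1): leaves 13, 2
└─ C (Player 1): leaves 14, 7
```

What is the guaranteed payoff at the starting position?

13

B (Player 1): max(13, 2) = 13
C (Player 1): max(14, 7) = 14
Root (Player 2): min(13, 14) = 13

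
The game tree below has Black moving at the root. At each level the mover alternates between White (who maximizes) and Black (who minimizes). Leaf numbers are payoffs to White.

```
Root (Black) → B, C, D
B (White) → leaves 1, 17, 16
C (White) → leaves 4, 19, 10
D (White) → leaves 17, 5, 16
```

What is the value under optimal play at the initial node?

17

B (White): max(1, 17, 16) = 17
C (White): max(4, 19, 10) = 19
D (White): max(17, 5, 16) = 17
Root (Black): min(17, 19, 17) = 17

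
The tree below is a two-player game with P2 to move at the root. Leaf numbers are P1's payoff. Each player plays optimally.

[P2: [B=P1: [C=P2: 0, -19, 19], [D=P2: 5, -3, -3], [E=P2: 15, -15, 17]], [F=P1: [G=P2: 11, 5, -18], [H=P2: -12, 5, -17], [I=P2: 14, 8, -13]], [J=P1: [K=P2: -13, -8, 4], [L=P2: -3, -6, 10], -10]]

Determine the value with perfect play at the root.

C (P2): min(0, -19, 19) = -19
D (P2): min(5, -3, -3) = -3
E (P2): min(15, -15, 17) = -15
B (P1): max(-19, -3, -15) = -3
G (P2): min(11, 5, -18) = -18
H (P2): min(-12, 5, -17) = -17
I (P2): min(14, 8, -13) = -13
F (P1): max(-18, -17, -13) = -13
K (P2): min(-13, -8, 4) = -13
L (P2): min(-3, -6, 10) = -6
J (P1): max(-13, -6, -10) = -6
Root (P2): min(-3, -13, -6) = -13

-13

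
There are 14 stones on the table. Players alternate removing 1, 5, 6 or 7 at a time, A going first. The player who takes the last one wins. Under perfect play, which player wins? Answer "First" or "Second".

W/L table (W = player to move can force a win):
i:   0  1  2  3  4  5  6  7  8  9 10 11 12 13 14
     L  W  L  W  L  W  W  W  W  W  W  W  L  W  L
Position 14 is L, so the second player wins.

Second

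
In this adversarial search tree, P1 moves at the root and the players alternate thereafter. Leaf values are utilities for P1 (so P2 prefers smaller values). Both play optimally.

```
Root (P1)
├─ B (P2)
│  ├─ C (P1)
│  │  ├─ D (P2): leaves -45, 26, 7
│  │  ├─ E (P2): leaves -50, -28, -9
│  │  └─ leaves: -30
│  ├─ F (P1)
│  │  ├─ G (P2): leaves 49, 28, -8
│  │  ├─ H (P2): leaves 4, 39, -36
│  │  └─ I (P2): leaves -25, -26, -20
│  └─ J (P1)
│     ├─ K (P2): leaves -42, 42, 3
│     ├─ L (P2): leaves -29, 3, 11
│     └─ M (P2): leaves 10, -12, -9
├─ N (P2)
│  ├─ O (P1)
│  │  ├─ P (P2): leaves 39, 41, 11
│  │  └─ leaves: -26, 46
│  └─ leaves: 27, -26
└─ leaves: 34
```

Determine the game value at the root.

D (P2): min(-45, 26, 7) = -45
E (P2): min(-50, -28, -9) = -50
C (P1): max(-45, -50, -30) = -30
G (P2): min(49, 28, -8) = -8
H (P2): min(4, 39, -36) = -36
I (P2): min(-25, -26, -20) = -26
F (P1): max(-8, -36, -26) = -8
K (P2): min(-42, 42, 3) = -42
L (P2): min(-29, 3, 11) = -29
M (P2): min(10, -12, -9) = -12
J (P1): max(-42, -29, -12) = -12
B (P2): min(-30, -8, -12) = -30
P (P2): min(39, 41, 11) = 11
O (P1): max(11, -26, 46) = 46
N (P2): min(46, 27, -26) = -26
Root (P1): max(-30, -26, 34) = 34

34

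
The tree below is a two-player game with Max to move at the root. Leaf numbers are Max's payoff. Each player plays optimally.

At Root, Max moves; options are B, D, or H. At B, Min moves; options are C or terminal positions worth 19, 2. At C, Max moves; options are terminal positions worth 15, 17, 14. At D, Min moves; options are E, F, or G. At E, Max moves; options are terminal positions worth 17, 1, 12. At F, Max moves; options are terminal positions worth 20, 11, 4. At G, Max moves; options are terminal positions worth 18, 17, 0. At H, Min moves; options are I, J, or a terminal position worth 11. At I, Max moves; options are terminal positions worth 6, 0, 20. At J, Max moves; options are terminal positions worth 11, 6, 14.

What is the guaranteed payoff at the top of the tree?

17

C (Max): max(15, 17, 14) = 17
B (Min): min(17, 19, 2) = 2
E (Max): max(17, 1, 12) = 17
F (Max): max(20, 11, 4) = 20
G (Max): max(18, 17, 0) = 18
D (Min): min(17, 20, 18) = 17
I (Max): max(6, 0, 20) = 20
J (Max): max(11, 6, 14) = 14
H (Min): min(20, 14, 11) = 11
Root (Max): max(2, 17, 11) = 17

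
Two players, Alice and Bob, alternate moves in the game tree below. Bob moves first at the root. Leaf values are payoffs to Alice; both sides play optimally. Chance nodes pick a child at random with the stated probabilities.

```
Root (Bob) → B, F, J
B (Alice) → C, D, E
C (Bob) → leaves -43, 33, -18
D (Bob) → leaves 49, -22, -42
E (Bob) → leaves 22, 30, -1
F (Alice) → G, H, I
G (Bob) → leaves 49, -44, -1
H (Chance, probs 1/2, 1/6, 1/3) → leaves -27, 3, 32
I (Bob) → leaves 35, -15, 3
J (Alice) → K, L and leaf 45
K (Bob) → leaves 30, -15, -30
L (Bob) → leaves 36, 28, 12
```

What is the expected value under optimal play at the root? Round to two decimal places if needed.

-2.33

C (Bob): min(-43, 33, -18) = -43
D (Bob): min(49, -22, -42) = -42
E (Bob): min(22, 30, -1) = -1
B (Alice): max(-43, -42, -1) = -1
G (Bob): min(49, -44, -1) = -44
H (Chance): 1/2·-27 + 1/6·3 + 1/3·32 = -2.33
I (Bob): min(35, -15, 3) = -15
F (Alice): max(-44, -2.33, -15) = -2.33
K (Bob): min(30, -15, -30) = -30
L (Bob): min(36, 28, 12) = 12
J (Alice): max(-30, 12, 45) = 45
Root (Bob): min(-1, -2.33, 45) = -2.33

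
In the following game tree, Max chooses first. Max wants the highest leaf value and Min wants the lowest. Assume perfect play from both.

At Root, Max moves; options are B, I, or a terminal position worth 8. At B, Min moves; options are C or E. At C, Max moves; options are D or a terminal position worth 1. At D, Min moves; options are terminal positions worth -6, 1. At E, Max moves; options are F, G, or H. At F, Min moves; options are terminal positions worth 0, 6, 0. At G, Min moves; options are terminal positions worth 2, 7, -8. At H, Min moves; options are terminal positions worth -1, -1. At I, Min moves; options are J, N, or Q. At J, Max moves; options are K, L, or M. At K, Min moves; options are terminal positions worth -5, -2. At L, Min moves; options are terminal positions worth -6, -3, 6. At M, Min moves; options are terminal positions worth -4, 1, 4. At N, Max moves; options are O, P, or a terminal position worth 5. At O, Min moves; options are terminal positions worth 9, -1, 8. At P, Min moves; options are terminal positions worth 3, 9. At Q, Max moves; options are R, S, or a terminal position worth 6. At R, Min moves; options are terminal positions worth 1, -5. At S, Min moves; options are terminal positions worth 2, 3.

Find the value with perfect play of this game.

8

D (Min): min(-6, 1) = -6
C (Max): max(-6, 1) = 1
F (Min): min(0, 6, 0) = 0
G (Min): min(2, 7, -8) = -8
H (Min): min(-1, -1) = -1
E (Max): max(0, -8, -1) = 0
B (Min): min(1, 0) = 0
K (Min): min(-5, -2) = -5
L (Min): min(-6, -3, 6) = -6
M (Min): min(-4, 1, 4) = -4
J (Max): max(-5, -6, -4) = -4
O (Min): min(9, -1, 8) = -1
P (Min): min(3, 9) = 3
N (Max): max(-1, 3, 5) = 5
R (Min): min(1, -5) = -5
S (Min): min(2, 3) = 2
Q (Max): max(-5, 2, 6) = 6
I (Min): min(-4, 5, 6) = -4
Root (Max): max(0, -4, 8) = 8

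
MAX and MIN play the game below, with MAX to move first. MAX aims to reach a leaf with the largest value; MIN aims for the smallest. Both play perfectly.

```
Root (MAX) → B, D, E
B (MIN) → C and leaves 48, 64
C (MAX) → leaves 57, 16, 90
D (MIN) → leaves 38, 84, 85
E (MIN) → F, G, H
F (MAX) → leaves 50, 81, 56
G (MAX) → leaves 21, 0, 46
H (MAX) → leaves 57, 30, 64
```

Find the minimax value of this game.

C (MAX): max(57, 16, 90) = 90
B (MIN): min(90, 48, 64) = 48
D (MIN): min(38, 84, 85) = 38
F (MAX): max(50, 81, 56) = 81
G (MAX): max(21, 0, 46) = 46
H (MAX): max(57, 30, 64) = 64
E (MIN): min(81, 46, 64) = 46
Root (MAX): max(48, 38, 46) = 48

48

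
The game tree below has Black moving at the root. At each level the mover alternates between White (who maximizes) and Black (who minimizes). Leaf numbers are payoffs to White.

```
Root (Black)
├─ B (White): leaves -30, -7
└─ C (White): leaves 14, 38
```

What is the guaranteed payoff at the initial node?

B (White): max(-30, -7) = -7
C (White): max(14, 38) = 38
Root (Black): min(-7, 38) = -7

-7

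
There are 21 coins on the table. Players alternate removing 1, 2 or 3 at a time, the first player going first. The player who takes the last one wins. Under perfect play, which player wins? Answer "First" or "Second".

Mark each pile size as W (mover wins) or L (mover loses):
i:   0  1  2  3  4  5  6  7  8  9 10 11 12 13 14 15 16 17 18 19 20 21
     L  W  W  W  L  W  W  W  L  W  W  W  L  W  W  W  L  W  W  W  L  W
Position 21 is W, so the first player wins.

First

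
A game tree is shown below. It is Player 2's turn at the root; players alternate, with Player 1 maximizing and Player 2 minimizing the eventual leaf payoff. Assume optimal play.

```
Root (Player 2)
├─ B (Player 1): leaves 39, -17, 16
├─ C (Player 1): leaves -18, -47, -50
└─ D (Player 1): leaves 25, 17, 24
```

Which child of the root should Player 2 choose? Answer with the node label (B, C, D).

B (Player 1): max(39, -17, 16) = 39
C (Player 1): max(-18, -47, -50) = -18
D (Player 1): max(25, 17, 24) = 25
Root (Player 2): min(39, -18, 25) = -18
Player 2 picks the child with the lowest value: C (value -18).

C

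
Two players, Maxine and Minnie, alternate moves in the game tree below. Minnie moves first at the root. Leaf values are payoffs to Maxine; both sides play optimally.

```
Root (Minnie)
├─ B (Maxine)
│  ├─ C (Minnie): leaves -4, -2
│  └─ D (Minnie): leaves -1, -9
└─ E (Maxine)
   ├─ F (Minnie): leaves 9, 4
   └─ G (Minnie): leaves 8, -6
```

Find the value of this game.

-4

C (Minnie): min(-4, -2) = -4
D (Minnie): min(-1, -9) = -9
B (Maxine): max(-4, -9) = -4
F (Minnie): min(9, 4) = 4
G (Minnie): min(8, -6) = -6
E (Maxine): max(4, -6) = 4
Root (Minnie): min(-4, 4) = -4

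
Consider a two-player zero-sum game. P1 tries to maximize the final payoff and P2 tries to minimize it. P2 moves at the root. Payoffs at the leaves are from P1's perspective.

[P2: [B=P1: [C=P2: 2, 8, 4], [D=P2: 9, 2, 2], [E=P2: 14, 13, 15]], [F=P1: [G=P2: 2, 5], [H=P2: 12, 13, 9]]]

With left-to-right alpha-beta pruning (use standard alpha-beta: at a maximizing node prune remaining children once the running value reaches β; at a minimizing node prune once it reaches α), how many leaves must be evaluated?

C [α=-∞,β=+∞]: v=2
D [α=2,β=+∞]: v=2 after child 2 ≤ α → α-cutoff, skip 1
E [α=2,β=+∞]: v=13
B [α=-∞,β=+∞]: v=13
G [α=-∞,β=13]: v=2
H [α=2,β=13]: v=9
F [α=-∞,β=13]: v=9
Root [α=-∞,β=+∞]: v=9
Leaves evaluated: 13 of 14.

13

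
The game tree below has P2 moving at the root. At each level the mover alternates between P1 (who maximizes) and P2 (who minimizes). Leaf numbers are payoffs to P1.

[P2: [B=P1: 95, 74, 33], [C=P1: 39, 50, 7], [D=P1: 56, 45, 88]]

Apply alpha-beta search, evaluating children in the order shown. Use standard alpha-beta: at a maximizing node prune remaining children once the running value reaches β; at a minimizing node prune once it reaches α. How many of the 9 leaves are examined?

7

B [α=-∞,β=+∞]: v=95
C [α=-∞,β=95]: v=50
D [α=-∞,β=50]: v=56 after child 1 ≥ β → β-cutoff, skip 2
Root [α=-∞,β=+∞]: v=50
Leaves evaluated: 7 of 9.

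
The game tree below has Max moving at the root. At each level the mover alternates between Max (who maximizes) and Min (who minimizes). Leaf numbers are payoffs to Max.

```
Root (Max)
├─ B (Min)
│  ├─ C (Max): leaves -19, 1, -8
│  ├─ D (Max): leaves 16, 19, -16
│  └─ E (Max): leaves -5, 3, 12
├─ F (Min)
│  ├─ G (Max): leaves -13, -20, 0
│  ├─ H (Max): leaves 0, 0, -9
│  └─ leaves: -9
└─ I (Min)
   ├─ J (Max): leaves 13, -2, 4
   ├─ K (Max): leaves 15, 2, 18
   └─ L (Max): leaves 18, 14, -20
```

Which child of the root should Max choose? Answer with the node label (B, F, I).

I

C (Max): max(-19, 1, -8) = 1
D (Max): max(16, 19, -16) = 19
E (Max): max(-5, 3, 12) = 12
B (Min): min(1, 19, 12) = 1
G (Max): max(-13, -20, 0) = 0
H (Max): max(0, 0, -9) = 0
F (Min): min(0, 0, -9) = -9
J (Max): max(13, -2, 4) = 13
K (Max): max(15, 2, 18) = 18
L (Max): max(18, 14, -20) = 18
I (Min): min(13, 18, 18) = 13
Root (Max): max(1, -9, 13) = 13
Max picks the child with the highest value: I (value 13).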